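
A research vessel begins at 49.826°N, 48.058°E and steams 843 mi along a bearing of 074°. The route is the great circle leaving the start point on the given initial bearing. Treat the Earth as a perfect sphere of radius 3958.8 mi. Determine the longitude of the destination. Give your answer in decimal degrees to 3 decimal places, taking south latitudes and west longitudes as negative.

Central angle δ = d/R = 0.212943 rad.
Converting: φ₁ = 0.869628 rad, θ = 1.291544 rad.
Applying the spherical law of cosines for sides, sin φ₂ = sin φ₁ cos δ + cos φ₁ sin δ cos θ = 0.784410, so φ₂ = 51.666°.
Δλ = atan2( sin θ sin δ cos φ₁ , cos δ − sin φ₁ sin φ₂ ) = atan2(0.131055, 0.378054) = 0.333693 rad = 19.119°.
Hence λ₂ = 48.058° + 19.119° = 67.177°.

longitude 67.177°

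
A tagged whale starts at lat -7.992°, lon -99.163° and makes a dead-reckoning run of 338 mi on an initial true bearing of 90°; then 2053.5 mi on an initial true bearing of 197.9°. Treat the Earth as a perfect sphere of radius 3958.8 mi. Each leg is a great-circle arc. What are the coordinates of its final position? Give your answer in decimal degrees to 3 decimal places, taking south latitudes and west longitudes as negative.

latitude -35.982°, longitude -105.077°

Apply the spherical direct solution leg by leg, carrying full precision between legs.
Leg 1: from (-7.992°, -99.163°), δ = 338/3958.8 = 0.085379 rad, θ = 90° → φ = -7.963°, λ = -94.223°.
Leg 2: from (-7.963°, -94.223°), δ = 2053.5/3958.8 = 0.518718 rad, θ = 197.9° → φ = -35.982°, λ = -105.077°.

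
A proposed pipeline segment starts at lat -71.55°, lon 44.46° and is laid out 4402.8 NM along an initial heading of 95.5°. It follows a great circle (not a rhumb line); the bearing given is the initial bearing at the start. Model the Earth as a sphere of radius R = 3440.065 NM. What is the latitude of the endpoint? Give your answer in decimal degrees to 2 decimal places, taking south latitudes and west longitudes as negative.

latitude -17.53°

Central angle δ = d/R = 1.279860 rad.
With φ₁ = -71.55° = -1.248783 rad and θ = 95.5° = 1.666789 rad:
Destination latitude: φ₂ = arcsin( sin φ₁ cos δ + cos φ₁ sin δ cos θ ) = arcsin(-0.301164) = -17.53°.
Δλ = atan2( sin θ sin δ cos φ₁ , cos δ − sin φ₁ sin φ₂ ) = atan2(0.301781, 0.001166) = 1.566934 rad = 89.78°.
λ₂ = 44.46° + 89.78° = 134.24°.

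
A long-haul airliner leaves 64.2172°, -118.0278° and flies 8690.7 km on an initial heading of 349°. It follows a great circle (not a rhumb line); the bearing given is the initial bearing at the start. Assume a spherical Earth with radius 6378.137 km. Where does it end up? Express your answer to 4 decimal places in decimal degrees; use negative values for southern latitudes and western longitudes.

The arc subtends δ = 8690.7/6378.137 = 1.362577 rad at the centre.
Start latitude φ₁ = 1.120802 rad; initial bearing θ = 6.091199 rad.
Applying the spherical law of cosines for sides, sin φ₂ = sin φ₁ cos δ + cos φ₁ sin δ cos θ = 0.603887, so φ₂ = 37.1488°.
For the longitude increment, Δλ = atan2( sin θ sin δ cos φ₁, cos δ − sin φ₁ sin φ₂ ) = atan2(-0.081202, -0.337051) = -166.4545°.
λ₂ = -118.0278° + -166.4545° = -284.4823°, normalized to (−180°, 180°] → 75.5177°.

latitude 37.1488°, longitude 75.5177°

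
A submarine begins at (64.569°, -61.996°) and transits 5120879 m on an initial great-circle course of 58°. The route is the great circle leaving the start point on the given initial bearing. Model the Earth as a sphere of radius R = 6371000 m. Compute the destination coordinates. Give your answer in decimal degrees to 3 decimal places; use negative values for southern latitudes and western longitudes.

Central angle δ = d/R = 0.803779 rad.
Converting: φ₁ = 1.126942 rad, θ = 1.012291 rad.
sin φ₂ = sin φ₁ cos δ + cos φ₁ sin δ cos θ = (0.903103)(0.693991) + (0.429424)(0.719984)(0.529919) = 0.790585
φ₂ = asin(0.790585) = 0.911763 rad = 52.240°.
Then Δλ = atan2(0.262198, -0.019989) = 1.646885 rad, from sin θ sin δ cos φ₁ over cos δ − sin φ₁ sin φ₂.
Hence λ₂ = -61.996° + 94.360° = 32.364°.

latitude 52.240°, longitude 32.364°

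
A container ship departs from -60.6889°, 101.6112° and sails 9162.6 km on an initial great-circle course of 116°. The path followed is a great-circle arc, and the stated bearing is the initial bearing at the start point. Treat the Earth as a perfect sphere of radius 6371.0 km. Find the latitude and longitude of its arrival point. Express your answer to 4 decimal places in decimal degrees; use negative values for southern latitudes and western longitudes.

latitude -19.1490°, longitude -148.9648°

δ = 9162.6/6371 = 1.438173 rad (82.4012°).
Start latitude φ₁ = -1.059221 rad; initial bearing θ = 2.024582 rad.
Applying the spherical law of cosines for sides, sin φ₂ = sin φ₁ cos δ + cos φ₁ sin δ cos θ = -0.328026, so φ₂ = -19.1490°.
For the longitude increment, Δλ = atan2( sin θ sin δ cos φ₁, cos δ − sin φ₁ sin φ₂ ) = atan2(0.436142, -0.153795) = 109.4240°.
λ₂ = 101.6112° + 109.4240° = 211.0352°, normalized to (−180°, 180°] → -148.9648°.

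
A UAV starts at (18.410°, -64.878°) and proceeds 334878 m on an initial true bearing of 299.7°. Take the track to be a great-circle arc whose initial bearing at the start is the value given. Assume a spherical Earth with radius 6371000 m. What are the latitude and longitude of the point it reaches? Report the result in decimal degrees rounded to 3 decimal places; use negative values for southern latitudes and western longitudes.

Angular distance δ = d/R = 334878 / 6371000 = 0.052563 rad.
Start latitude φ₁ = 0.321315 rad; initial bearing θ = 5.230752 rad.
Destination latitude: φ₂ = arcsin( sin φ₁ cos δ + cos φ₁ sin δ cos θ ) = arcsin(0.340077) = 19.882°.
Δλ = atan2( sin θ sin δ cos φ₁ , cos δ − sin φ₁ sin φ₂ ) = atan2(-0.043301, 0.891218) = -0.048548 rad = -2.782°.
Hence λ₂ = -64.878° + -2.782° = -67.660°.

latitude 19.882°, longitude -67.660°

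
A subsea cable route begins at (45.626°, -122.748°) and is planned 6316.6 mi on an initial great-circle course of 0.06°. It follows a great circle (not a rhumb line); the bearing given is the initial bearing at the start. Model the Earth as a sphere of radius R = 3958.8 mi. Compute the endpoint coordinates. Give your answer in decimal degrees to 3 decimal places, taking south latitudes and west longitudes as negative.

The arc subtends δ = 6316.6/3958.8 = 1.595585 rad at the centre.
With φ₁ = 45.626° = 0.796324 rad and θ = 0.06° = 0.001047 rad:
sin φ₂ = sin φ₁ cos δ + cos φ₁ sin δ cos θ = (0.714790)(-0.024786) + (0.699339)(0.999693)(0.999999) = 0.681407
φ₂ = asin(0.681407) = 0.749684 rad = 42.954°.
Δλ = atan2( sin θ sin δ cos φ₁ , cos δ − sin φ₁ sin φ₂ ) = atan2(0.000732, -0.511849) = 3.140162 rad = 179.918°.
Hence λ₂ = -122.748° + 179.918° = 57.170°.

latitude 42.954°, longitude 57.170°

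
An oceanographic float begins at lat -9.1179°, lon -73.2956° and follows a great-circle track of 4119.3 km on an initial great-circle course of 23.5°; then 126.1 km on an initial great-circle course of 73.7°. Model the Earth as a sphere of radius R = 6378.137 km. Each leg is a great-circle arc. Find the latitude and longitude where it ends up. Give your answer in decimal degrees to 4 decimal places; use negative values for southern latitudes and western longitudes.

Apply the spherical direct solution leg by leg, carrying full precision between legs.
Leg 1: from (-9.1179°, -73.2956°), δ = 4119.3/6378.137 = 0.645847 rad, θ = 23.5° → φ = 24.7356°, λ = -57.9737°.
Leg 2: from (24.7356°, -57.9737°), δ = 126.1/6378.137 = 0.019771 rad, θ = 73.7° → φ = 25.0487°, λ = -56.7736°.

latitude 25.0487°, longitude -56.7736°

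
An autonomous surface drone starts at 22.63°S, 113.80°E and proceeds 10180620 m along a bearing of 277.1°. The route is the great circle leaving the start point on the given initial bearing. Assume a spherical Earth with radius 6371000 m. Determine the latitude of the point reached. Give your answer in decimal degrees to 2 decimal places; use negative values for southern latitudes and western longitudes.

latitude 7.15°

Angular distance δ = d/R = 10180620 / 6371000 = 1.597963 rad.
Start latitude φ₁ = -0.394968 rad; initial bearing θ = 4.836307 rad.
sin φ₂ = sin φ₁ cos δ + cos φ₁ sin δ cos θ = (-0.384779)(-0.027163) + (0.923009)(0.999631)(0.123601) = 0.124495
φ₂ = asin(0.124495) = 0.124819 rad = 7.15°.
For the longitude increment, Δλ = atan2( sin θ sin δ cos φ₁, cos δ − sin φ₁ sin φ₂ ) = atan2(-0.915593, 0.020740) = -88.70°.
λ₂ = λ₁ + Δλ = 25.10°.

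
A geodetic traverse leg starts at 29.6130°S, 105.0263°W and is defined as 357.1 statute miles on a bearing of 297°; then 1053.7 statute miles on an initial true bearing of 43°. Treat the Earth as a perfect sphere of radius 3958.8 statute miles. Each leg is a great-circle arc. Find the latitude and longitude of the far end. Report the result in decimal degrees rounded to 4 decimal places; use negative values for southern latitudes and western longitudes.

latitude -15.6255°, longitude -99.4669°

Apply the spherical direct solution leg by leg, carrying full precision between legs.
Leg 1: from (-29.6130°, -105.0263°), δ = 357.1/3958.8 = 0.090204 rad, θ = 297° → φ = -27.1664°, λ = -110.2023°.
Leg 2: from (-27.1664°, -110.2023°), δ = 1053.7/3958.8 = 0.266167 rad, θ = 43° → φ = -15.6255°, λ = -99.4669°.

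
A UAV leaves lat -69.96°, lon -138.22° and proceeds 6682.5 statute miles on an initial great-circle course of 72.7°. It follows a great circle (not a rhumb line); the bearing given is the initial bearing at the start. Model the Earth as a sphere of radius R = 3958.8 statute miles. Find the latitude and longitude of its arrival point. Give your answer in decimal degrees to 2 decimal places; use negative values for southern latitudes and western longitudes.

latitude 12.19°, longitude -62.27°

Central angle δ = d/R = 1.688012 rad.
Start latitude φ₁ = -1.221032 rad; initial bearing θ = 1.268854 rad.
Destination latitude: φ₂ = arcsin( sin φ₁ cos δ + cos φ₁ sin δ cos θ ) = arcsin(0.211070) = 12.19°.
For the longitude increment, Δλ = atan2( sin θ sin δ cos φ₁, cos δ − sin φ₁ sin φ₂ ) = atan2(0.324929, 0.081344) = 75.95°.
λ₂ = -138.22° + 75.95° = -62.27°.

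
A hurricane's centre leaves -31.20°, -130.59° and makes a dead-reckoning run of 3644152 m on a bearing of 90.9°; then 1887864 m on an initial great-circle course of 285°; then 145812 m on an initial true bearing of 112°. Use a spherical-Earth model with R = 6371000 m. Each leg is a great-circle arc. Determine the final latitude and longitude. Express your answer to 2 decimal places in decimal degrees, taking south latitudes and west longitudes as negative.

latitude -21.33°, longitude -109.72°

Apply the spherical direct solution leg by leg, carrying full precision between legs.
Leg 1: from (-31.20°, -130.59°), δ = 3644152/6371000 = 0.571991 rad, θ = 90.9° → φ = -26.29°, λ = -93.46°.
Leg 2: from (-26.29°, -93.46°), δ = 1887864/6371000 = 0.296321 rad, θ = 285° → φ = -20.84°, λ = -111.02°.
Leg 3: from (-20.84°, -111.02°), δ = 145812/6371000 = 0.022887 rad, θ = 112° → φ = -21.33°, λ = -109.72°.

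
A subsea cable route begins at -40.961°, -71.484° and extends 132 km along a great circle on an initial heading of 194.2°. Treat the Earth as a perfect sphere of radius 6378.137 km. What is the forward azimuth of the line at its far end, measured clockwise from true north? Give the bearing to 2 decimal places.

δ = 132/6378.137 = 0.020696 rad (1.1858°).
Start latitude φ₁ = -0.714904 rad; initial bearing θ = 3.389429 rad.
sin φ₂ = sin φ₁ cos δ + cos φ₁ sin δ cos θ = (-0.655545)(0.999786) + (0.755156)(0.020694)(-0.969445) = -0.670555
φ₂ = asin(-0.670555) = -0.734956 rad = -42.110°.
Δλ = atan2( sin θ sin δ cos φ₁ , cos δ − sin φ₁ sin φ₂ ) = atan2(-0.003834, 0.560207) = -0.006843 rad = -0.392°.
λ₂ = λ₁ + Δλ = -71.876°.
The forward bearing on arrival equals the back-azimuth from the destination plus 180°.
Back-azimuth from P₂ (-42.11°, -71.88°) to P₁ (-40.96°, -71.48°), with Δλ' = λ₁ − λ₂ = 0.39°: atan2( sin Δλ' cos φ₁ , cos φ₂ sin φ₁ − sin φ₂ cos φ₁ cos Δλ' ) = 14.46°.
Final bearing = (14.46° + 180°) mod 360° = 194.46°.

final bearing 194.46°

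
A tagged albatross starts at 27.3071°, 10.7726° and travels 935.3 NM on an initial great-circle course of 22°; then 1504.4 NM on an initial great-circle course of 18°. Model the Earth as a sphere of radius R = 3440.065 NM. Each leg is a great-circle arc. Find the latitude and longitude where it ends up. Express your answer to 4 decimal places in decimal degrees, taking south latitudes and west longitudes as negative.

Apply the spherical direct solution leg by leg, carrying full precision between legs.
Leg 1: from (27.3071°, 10.7726°), δ = 935.3/3440.065 = 0.271884 rad, θ = 22° → φ = 41.5408°, λ = 18.4968°.
Leg 2: from (41.5408°, 18.4968°), δ = 1504.4/3440.065 = 0.437317 rad, θ = 18° → φ = 64.4515°, λ = 36.1619°.

latitude 64.4515°, longitude 36.1619°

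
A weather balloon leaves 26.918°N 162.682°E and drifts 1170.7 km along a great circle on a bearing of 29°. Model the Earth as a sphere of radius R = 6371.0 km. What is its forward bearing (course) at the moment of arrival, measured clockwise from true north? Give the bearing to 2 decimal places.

Angular distance δ = d/R = 1170.7 / 6371 = 0.183755 rad.
Start latitude φ₁ = 0.469808 rad; initial bearing θ = 0.506145 rad.
Destination latitude: φ₂ = arcsin( sin φ₁ cos δ + cos φ₁ sin δ cos θ ) = arcsin(0.587591) = 35.986°.
Δλ = atan2( sin θ sin δ cos φ₁ , cos δ − sin φ₁ sin φ₂ ) = atan2(0.078988, 0.717154) = 0.109698 rad = 6.285°.
Hence λ₂ = 162.682° + 6.285° = 168.967°.
The forward bearing on arrival equals the back-azimuth from the destination plus 180°.
Back-azimuth from P₂ (35.99°, 168.97°) to P₁ (26.92°, 162.68°), with Δλ' = λ₁ − λ₂ = -6.29°: atan2( sin Δλ' cos φ₁ , cos φ₂ sin φ₁ − sin φ₂ cos φ₁ cos Δλ' ) = 212.29°.
Final bearing = (212.29° + 180°) mod 360° = 32.29°.

final bearing 32.29°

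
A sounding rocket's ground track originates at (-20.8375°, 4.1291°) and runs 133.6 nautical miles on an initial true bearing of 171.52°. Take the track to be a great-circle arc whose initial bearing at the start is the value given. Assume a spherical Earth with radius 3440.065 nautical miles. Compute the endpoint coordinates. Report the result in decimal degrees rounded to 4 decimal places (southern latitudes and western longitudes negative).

The arc subtends δ = 133.6/3440.065 = 0.038836 rad at the centre.
With φ₁ = -20.8375° = -0.363683 rad and θ = 171.52° = 2.993589 rad:
Destination latitude: φ₂ = arcsin( sin φ₁ cos δ + cos φ₁ sin δ cos θ ) = arcsin(-0.391341) = -23.0380°.
Δλ = atan2( sin θ sin δ cos φ₁ , cos δ − sin φ₁ sin φ₂ ) = atan2(0.005351, 0.860039) = 0.006222 rad = 0.3565°.
λ₂ = λ₁ + Δλ = 4.4856°.

latitude -23.0380°, longitude 4.4856°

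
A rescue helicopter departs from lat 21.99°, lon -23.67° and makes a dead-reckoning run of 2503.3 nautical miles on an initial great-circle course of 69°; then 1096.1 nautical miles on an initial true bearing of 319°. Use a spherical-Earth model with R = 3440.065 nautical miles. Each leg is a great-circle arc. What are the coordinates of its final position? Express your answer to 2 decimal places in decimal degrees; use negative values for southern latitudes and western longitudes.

Apply the spherical direct solution leg by leg, carrying full precision between legs.
Leg 1: from (21.99°, -23.67°), δ = 2503.3/3440.065 = 0.727690 rad, θ = 69° → φ = 30.04°, λ = 22.16°.
Leg 2: from (30.04°, 22.16°), δ = 1096.1/3440.065 = 0.318628 rad, θ = 319° → φ = 42.85°, λ = 5.88°.

latitude 42.85°, longitude 5.88°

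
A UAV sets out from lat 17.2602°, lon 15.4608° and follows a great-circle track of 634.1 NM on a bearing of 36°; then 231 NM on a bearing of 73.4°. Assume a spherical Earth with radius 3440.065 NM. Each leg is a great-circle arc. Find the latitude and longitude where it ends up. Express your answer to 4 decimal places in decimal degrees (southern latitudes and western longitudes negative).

Apply the spherical direct solution leg by leg, carrying full precision between legs.
Leg 1: from (17.2602°, 15.4608°), δ = 634.1/3440.065 = 0.184328 rad, θ = 36° → φ = 25.6765°, λ = 22.3261°.
Leg 2: from (25.6765°, 22.3261°), δ = 231/3440.065 = 0.067150 rad, θ = 73.4° → φ = 26.7173°, λ = 26.4544°.

latitude 26.7173°, longitude 26.4544°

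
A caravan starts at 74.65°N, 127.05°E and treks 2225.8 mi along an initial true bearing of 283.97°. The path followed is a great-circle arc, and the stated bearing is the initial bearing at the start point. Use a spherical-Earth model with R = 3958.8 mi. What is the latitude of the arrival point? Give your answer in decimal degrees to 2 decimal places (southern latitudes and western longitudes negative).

latitude 58.21°

δ = 2225.8/3958.8 = 0.562241 rad (32.2140°).
Converting: φ₁ = 1.302888 rad, θ = 4.956211 rad.
Applying the spherical law of cosines for sides, sin φ₂ = sin φ₁ cos δ + cos φ₁ sin δ cos θ = 0.849948, so φ₂ = 58.21°.
For the longitude increment, Δλ = atan2( sin θ sin δ cos φ₁, cos δ − sin φ₁ sin φ₂ ) = atan2(-0.136941, 0.026435) = -79.07°.
λ₂ = λ₁ + Δλ = 47.98°.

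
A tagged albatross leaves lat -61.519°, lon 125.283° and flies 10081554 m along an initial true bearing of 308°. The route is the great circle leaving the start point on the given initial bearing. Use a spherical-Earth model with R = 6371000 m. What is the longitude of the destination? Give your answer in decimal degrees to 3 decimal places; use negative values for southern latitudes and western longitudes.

The arc subtends δ = 10081554/6371000 = 1.582413 rad at the centre.
Start latitude φ₁ = -1.073709 rad; initial bearing θ = 5.375614 rad.
Destination latitude: φ₂ = arcsin( sin φ₁ cos δ + cos φ₁ sin δ cos θ ) = arcsin(0.303780) = 17.685°.
For the longitude increment, Δλ = atan2( sin θ sin δ cos φ₁, cos δ − sin φ₁ sin φ₂ ) = atan2(-0.375751, 0.255398) = -55.796°.
λ₂ = 125.283° + -55.796° = 69.487°.

longitude 69.487°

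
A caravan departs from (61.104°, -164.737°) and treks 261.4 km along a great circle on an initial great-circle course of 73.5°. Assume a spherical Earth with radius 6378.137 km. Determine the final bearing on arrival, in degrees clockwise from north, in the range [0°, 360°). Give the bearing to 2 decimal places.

Central angle δ = d/R = 0.040984 rad.
With φ₁ = 61.104° = 1.066466 rad and θ = 73.5° = 1.282817 rad:
Destination latitude: φ₂ = arcsin( sin φ₁ cos δ + cos φ₁ sin δ cos θ ) = arcsin(0.880386) = 61.689°.
For the longitude increment, Δλ = atan2( sin θ sin δ cos φ₁, cos δ − sin φ₁ sin φ₂ ) = atan2(0.018983, 0.228384) = 4.752°.
λ₂ = -164.737° + 4.752° = -159.985°.
The forward bearing on arrival equals the back-azimuth from the destination plus 180°.
Back-azimuth from P₂ (61.69°, -159.99°) to P₁ (61.10°, -164.74°), with Δλ' = λ₁ − λ₂ = -4.75°: atan2( sin Δλ' cos φ₁ , cos φ₂ sin φ₁ − sin φ₂ cos φ₁ cos Δλ' ) = 257.67°.
Final bearing = (257.67° + 180°) mod 360° = 77.67°.

final bearing 77.67°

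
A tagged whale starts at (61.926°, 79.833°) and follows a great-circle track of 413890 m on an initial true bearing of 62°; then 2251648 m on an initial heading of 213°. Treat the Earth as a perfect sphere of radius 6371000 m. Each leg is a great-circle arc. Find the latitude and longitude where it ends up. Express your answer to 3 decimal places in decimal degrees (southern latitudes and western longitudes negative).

Apply the spherical direct solution leg by leg, carrying full precision between legs.
Leg 1: from (61.926°, 79.833°), δ = 413890/6371000 = 0.064965 rad, θ = 62° → φ = 63.486°, λ = 87.210°.
Leg 2: from (63.486°, 87.210°), δ = 2251648/6371000 = 0.353421 rad, θ = 213° → φ = 45.229°, λ = 71.685°.

latitude 45.229°, longitude 71.685°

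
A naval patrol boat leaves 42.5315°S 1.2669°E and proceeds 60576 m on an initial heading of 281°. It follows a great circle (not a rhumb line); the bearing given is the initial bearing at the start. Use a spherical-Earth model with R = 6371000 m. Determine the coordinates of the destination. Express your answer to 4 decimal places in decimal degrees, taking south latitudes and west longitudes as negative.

δ = 60576/6371000 = 0.009508 rad (0.5448°).
Start latitude φ₁ = -0.742315 rad; initial bearing θ = 4.904375 rad.
Applying the spherical law of cosines for sides, sin φ₂ = sin φ₁ cos δ + cos φ₁ sin δ cos θ = -0.674628, so φ₂ = -42.4253°.
For the longitude increment, Δλ = atan2( sin θ sin δ cos φ₁, cos δ − sin φ₁ sin φ₂ ) = atan2(-0.006878, 0.543909) = -0.7245°.
λ₂ = λ₁ + Δλ = 0.5424°.

latitude -42.4253°, longitude 0.5424°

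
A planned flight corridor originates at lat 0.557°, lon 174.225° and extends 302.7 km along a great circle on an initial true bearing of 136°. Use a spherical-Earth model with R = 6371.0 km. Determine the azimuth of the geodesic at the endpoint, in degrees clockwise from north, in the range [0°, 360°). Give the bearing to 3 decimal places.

final bearing 135.986°

δ = 302.7/6371 = 0.047512 rad (2.7222°).
Converting: φ₁ = 0.009721 rad, θ = 2.373648 rad.
Destination latitude: φ₂ = arcsin( sin φ₁ cos δ + cos φ₁ sin δ cos θ ) = arcsin(-0.024453) = -1.401°.
Then Δλ = atan2(0.032991, 0.999109) = 0.033008 rad, from sin θ sin δ cos φ₁ over cos δ − sin φ₁ sin φ₂.
λ₂ = λ₁ + Δλ = 176.116°.
The forward bearing on arrival equals the back-azimuth from the destination plus 180°.
Back-azimuth from P₂ (-1.401°, 176.116°) to P₁ (0.557°, 174.225°), with Δλ' = λ₁ − λ₂ = -1.891°: atan2( sin Δλ' cos φ₁ , cos φ₂ sin φ₁ − sin φ₂ cos φ₁ cos Δλ' ) = 315.986°.
Final bearing = (315.986° + 180°) mod 360° = 135.986°.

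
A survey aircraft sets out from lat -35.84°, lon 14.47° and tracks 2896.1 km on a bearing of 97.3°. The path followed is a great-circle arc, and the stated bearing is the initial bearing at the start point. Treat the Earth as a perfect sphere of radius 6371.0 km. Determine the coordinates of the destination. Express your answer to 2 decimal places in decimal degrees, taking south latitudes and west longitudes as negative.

The arc subtends δ = 2896.1/6371 = 0.454575 rad at the centre.
Start latitude φ₁ = -0.625526 rad; initial bearing θ = 1.698205 rad.
Applying the spherical law of cosines for sides, sin φ₂ = sin φ₁ cos δ + cos φ₁ sin δ cos θ = -0.571290, so φ₂ = -34.84°.
For the longitude increment, Δλ = atan2( sin θ sin δ cos φ₁, cos δ − sin φ₁ sin φ₂ ) = atan2(0.353058, 0.563944) = 32.05°.
λ₂ = 14.47° + 32.05° = 46.52°.

latitude -34.84°, longitude 46.52°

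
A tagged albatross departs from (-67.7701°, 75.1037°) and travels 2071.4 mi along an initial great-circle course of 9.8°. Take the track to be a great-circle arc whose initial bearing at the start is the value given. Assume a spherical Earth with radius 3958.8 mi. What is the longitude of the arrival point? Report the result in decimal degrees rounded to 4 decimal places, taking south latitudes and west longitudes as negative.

longitude 81.2991°

The arc subtends δ = 2071.4/3958.8 = 0.523239 rad at the centre.
Converting: φ₁ = -1.182811 rad, θ = 0.171042 rad.
sin φ₂ = sin φ₁ cos δ + cos φ₁ sin δ cos θ = (-0.925673)(0.866205) + (0.378324)(0.499689)(0.985408) = -0.615537
φ₂ = asin(-0.615537) = -0.663067 rad = -37.9910°.
Δλ = atan2( sin θ sin δ cos φ₁ , cos δ − sin φ₁ sin φ₂ ) = atan2(0.032177, 0.296419) = 0.108130 rad = 6.1954°.
λ₂ = λ₁ + Δλ = 81.2991°.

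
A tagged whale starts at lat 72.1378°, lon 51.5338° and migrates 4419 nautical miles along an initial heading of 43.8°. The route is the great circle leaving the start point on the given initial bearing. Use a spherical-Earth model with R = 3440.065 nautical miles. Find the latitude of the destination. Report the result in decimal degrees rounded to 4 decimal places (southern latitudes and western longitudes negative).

δ = 4419/3440.065 = 1.284569 rad (73.6004°).
Start latitude φ₁ = 1.259042 rad; initial bearing θ = 0.764454 rad.
Destination latitude: φ₂ = arcsin( sin φ₁ cos δ + cos φ₁ sin δ cos θ ) = arcsin(0.481104) = 28.7575°.
Then Δλ = atan2(0.203663, -0.175578) = 2.282273 rad, from sin θ sin δ cos φ₁ over cos δ − sin φ₁ sin φ₂.
λ₂ = 51.5338° + 130.7646° = 182.2984°, normalized to (−180°, 180°] → -177.7016°.

latitude 28.7575°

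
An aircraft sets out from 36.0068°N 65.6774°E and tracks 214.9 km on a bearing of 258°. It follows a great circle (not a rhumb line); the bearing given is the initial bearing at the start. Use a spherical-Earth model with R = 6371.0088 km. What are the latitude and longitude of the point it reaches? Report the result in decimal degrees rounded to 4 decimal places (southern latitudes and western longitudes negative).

Central angle δ = d/R = 0.033731 rad.
Converting: φ₁ = 0.628437 rad, θ = 4.502949 rad.
Destination latitude: φ₂ = arcsin( sin φ₁ cos δ + cos φ₁ sin δ cos θ ) = arcsin(0.581875) = 35.5825°.
Then Δλ = atan2(-0.026685, 0.657358) = -0.040572 rad, from sin θ sin δ cos φ₁ over cos δ − sin φ₁ sin φ₂.
λ₂ = 65.6774° + -2.3246° = 63.3528°.

latitude 35.5825°, longitude 63.3528°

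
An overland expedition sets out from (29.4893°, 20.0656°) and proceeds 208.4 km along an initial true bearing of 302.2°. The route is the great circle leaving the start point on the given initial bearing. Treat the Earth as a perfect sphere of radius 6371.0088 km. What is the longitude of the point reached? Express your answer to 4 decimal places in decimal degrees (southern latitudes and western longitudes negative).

Central angle δ = d/R = 0.032711 rad.
Start latitude φ₁ = 0.514685 rad; initial bearing θ = 5.274385 rad.
Destination latitude: φ₂ = arcsin( sin φ₁ cos δ + cos φ₁ sin δ cos θ ) = arcsin(0.507168) = 30.4753°.
Δλ = atan2( sin θ sin δ cos φ₁ , cos δ − sin φ₁ sin φ₂ ) = atan2(-0.024089, 0.749806) = -0.032116 rad = -1.8401°.
λ₂ = 20.0656° + -1.8401° = 18.2255°.

longitude 18.2255°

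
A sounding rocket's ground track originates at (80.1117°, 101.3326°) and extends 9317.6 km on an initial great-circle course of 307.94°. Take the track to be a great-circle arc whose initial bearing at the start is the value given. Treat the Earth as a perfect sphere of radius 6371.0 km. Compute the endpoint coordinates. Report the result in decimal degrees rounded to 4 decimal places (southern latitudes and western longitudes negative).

Angular distance δ = d/R = 9317.6 / 6371 = 1.462502 rad.
Start latitude φ₁ = 1.398213 rad; initial bearing θ = 5.374567 rad.
Destination latitude: φ₂ = arcsin( sin φ₁ cos δ + cos φ₁ sin δ cos θ ) = arcsin(0.211443) = 12.2069°.
Δλ = atan2( sin θ sin δ cos φ₁ , cos δ − sin φ₁ sin φ₂ ) = atan2(-0.134641, -0.100219) = -2.210669 rad = -126.6620°.
λ₂ = λ₁ + Δλ = -25.3294°.

latitude 12.2069°, longitude -25.3294°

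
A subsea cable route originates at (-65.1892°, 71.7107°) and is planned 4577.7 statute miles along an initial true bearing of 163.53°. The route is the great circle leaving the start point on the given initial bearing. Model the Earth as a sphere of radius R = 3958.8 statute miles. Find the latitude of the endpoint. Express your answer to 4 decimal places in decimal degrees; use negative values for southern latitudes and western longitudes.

Angular distance δ = d/R = 4577.7 / 3958.8 = 1.156335 rad.
With φ₁ = -65.1892° = -1.137766 rad and θ = 163.53° = 2.854137 rad:
sin φ₂ = sin φ₁ cos δ + cos φ₁ sin δ cos θ = (-0.907698)(0.402697) + (0.419623)(0.915333)(-0.958968) = -0.733862
φ₂ = asin(-0.733862) = -0.823990 rad = -47.2112°.
For the longitude increment, Δλ = atan2( sin θ sin δ cos φ₁, cos δ − sin φ₁ sin φ₂ ) = atan2(0.108896, -0.263429) = 157.5408°.
λ₂ = 71.7107° + 157.5408° = 229.2515°, normalized to (−180°, 180°] → -130.7485°.

latitude -47.2112°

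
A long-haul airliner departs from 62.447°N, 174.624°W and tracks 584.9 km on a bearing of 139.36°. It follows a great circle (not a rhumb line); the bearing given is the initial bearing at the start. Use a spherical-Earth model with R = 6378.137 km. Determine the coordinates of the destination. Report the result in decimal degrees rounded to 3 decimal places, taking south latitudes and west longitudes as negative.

latitude 58.289°, longitude -168.109°

Angular distance δ = d/R = 584.9 / 6378.137 = 0.091704 rad.
Converting: φ₁ = 1.089906 rad, θ = 2.432291 rad.
Destination latitude: φ₂ = arcsin( sin φ₁ cos δ + cos φ₁ sin δ cos θ ) = arcsin(0.850715) = 58.289°.
Then Δλ = atan2(0.027589, 0.241569) = 0.113716 rad, from sin θ sin δ cos φ₁ over cos δ − sin φ₁ sin φ₂.
λ₂ = λ₁ + Δλ = -168.109°.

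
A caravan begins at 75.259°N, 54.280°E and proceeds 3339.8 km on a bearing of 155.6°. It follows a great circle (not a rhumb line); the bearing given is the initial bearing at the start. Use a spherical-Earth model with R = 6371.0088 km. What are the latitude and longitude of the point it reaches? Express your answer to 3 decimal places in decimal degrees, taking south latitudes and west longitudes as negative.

δ = 3339.8/6371.0088 = 0.524218 rad (30.0355°).
Start latitude φ₁ = 1.313517 rad; initial bearing θ = 2.715732 rad.
Destination latitude: φ₂ = arcsin( sin φ₁ cos δ + cos φ₁ sin δ cos θ ) = arcsin(0.721235) = 46.157°.
For the longitude increment, Δλ = atan2( sin θ sin δ cos φ₁, cos δ − sin φ₁ sin φ₂ ) = atan2(0.052614, 0.168219) = 17.368°.
Hence λ₂ = 54.280° + 17.368° = 71.648°.

latitude 46.157°, longitude 71.648°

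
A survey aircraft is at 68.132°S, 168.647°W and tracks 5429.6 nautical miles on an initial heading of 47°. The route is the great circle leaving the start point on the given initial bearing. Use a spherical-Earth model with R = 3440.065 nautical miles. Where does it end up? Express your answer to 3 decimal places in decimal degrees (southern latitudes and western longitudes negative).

δ = 5429.6/3440.065 = 1.578342 rad (90.4324°).
With φ₁ = -68.132° = -1.189128 rad and θ = 47° = 0.820305 rad:
sin φ₂ = sin φ₁ cos δ + cos φ₁ sin δ cos θ = (-0.928044)(-0.007546) + (0.372470)(0.999972)(0.681998) = 0.261019
φ₂ = asin(0.261019) = 0.264078 rad = 15.131°.
For the longitude increment, Δλ = atan2( sin θ sin δ cos φ₁, cos δ − sin φ₁ sin φ₂ ) = atan2(0.272399, 0.234692) = 49.253°.
Hence λ₂ = -168.647° + 49.253° = -119.394°.

latitude 15.131°, longitude -119.394°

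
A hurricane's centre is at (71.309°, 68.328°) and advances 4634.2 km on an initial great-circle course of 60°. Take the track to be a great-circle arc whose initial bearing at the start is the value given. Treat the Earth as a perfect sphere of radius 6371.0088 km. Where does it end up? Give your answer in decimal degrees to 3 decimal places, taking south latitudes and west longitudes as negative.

latitude 54.495°, longitude 165.804°

The arc subtends δ = 4634.2/6371.0088 = 0.727389 rad at the centre.
Start latitude φ₁ = 1.244577 rad; initial bearing θ = 1.047198 rad.
sin φ₂ = sin φ₁ cos δ + cos φ₁ sin δ cos θ = (0.947261)(0.746913) + (0.320464)(0.664922)(0.500000) = 0.814063
φ₂ = asin(0.814063) = 0.951114 rad = 54.495°.
For the longitude increment, Δλ = atan2( sin θ sin δ cos φ₁, cos δ − sin φ₁ sin φ₂ ) = atan2(0.184536, -0.024217) = 97.476°.
λ₂ = 68.328° + 97.476° = 165.804°.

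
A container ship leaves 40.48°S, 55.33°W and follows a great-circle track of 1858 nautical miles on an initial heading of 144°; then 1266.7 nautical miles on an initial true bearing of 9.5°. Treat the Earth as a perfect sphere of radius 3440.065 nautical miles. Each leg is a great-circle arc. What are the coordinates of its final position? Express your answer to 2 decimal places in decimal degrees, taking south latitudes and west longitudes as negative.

latitude -39.92°, longitude -12.56°

Apply the spherical direct solution leg by leg, carrying full precision between legs.
Leg 1: from (-40.48°, -55.33°), δ = 1858/3440.065 = 0.540106 rad, θ = 144° → φ = -60.83°, λ = -17.00°.
Leg 2: from (-60.83°, -17.00°), δ = 1266.7/3440.065 = 0.368220 rad, θ = 9.5° → φ = -39.92°, λ = -12.56°.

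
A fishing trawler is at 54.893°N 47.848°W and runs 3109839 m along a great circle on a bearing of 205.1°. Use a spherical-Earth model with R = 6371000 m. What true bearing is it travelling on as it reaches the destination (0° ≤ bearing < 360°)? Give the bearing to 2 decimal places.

Central angle δ = d/R = 0.488124 rad.
With φ₁ = 54.893° = 0.958064 rad and θ = 205.1° = 3.579670 rad:
Applying the spherical law of cosines for sides, sin φ₂ = sin φ₁ cos δ + cos φ₁ sin δ cos θ = 0.478301, so φ₂ = 28.574°.
Δλ = atan2( sin θ sin δ cos φ₁ , cos δ − sin φ₁ sin φ₂ ) = atan2(-0.114410, 0.491926) = -0.228512 rad = -13.093°.
Hence λ₂ = -47.848° + -13.093° = -60.941°.
The forward bearing on arrival equals the back-azimuth from the destination plus 180°.
Back-azimuth from P₂ (28.57°, -60.94°) to P₁ (54.89°, -47.85°), with Δλ' = λ₁ − λ₂ = 13.09°: atan2( sin Δλ' cos φ₁ , cos φ₂ sin φ₁ − sin φ₂ cos φ₁ cos Δλ' ) = 16.13°.
Final bearing = (16.13° + 180°) mod 360° = 196.13°.

final bearing 196.13°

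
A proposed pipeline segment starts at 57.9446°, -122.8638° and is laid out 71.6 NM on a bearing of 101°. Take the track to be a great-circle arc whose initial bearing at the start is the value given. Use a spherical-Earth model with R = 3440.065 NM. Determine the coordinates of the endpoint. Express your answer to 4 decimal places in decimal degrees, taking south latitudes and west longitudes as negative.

Central angle δ = d/R = 0.020814 rad.
Start latitude φ₁ = 1.011324 rad; initial bearing θ = 1.762783 rad.
sin φ₂ = sin φ₁ cos δ + cos φ₁ sin δ cos θ = (0.847535)(0.999783) + (0.530739)(0.020812)(-0.190809) = 0.845244
φ₂ = asin(0.845244) = 1.007022 rad = 57.6981°.
Then Δλ = atan2(0.010843, 0.283409) = 0.038240 rad, from sin θ sin δ cos φ₁ over cos δ − sin φ₁ sin φ₂.
Hence λ₂ = -122.8638° + 2.1910° = -120.6728°.

latitude 57.6981°, longitude -120.6728°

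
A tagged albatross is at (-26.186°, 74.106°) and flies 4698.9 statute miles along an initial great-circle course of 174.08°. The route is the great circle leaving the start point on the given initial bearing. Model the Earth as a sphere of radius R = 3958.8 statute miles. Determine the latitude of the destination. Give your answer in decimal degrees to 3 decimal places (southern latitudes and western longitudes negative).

latitude -83.161°

The arc subtends δ = 4698.9/3958.8 = 1.186951 rad at the centre.
With φ₁ = -26.186° = -0.457032 rad and θ = 174.08° = 3.038269 rad:
Destination latitude: φ₂ = arcsin( sin φ₁ cos δ + cos φ₁ sin δ cos θ ) = arcsin(-0.992886) = -83.161°.
Δλ = atan2( sin θ sin δ cos φ₁ , cos δ − sin φ₁ sin φ₂ ) = atan2(0.085819, -0.063658) = 2.209009 rad = 126.567°.
λ₂ = 74.106° + 126.567° = 200.673°, normalized to (−180°, 180°] → -159.327°.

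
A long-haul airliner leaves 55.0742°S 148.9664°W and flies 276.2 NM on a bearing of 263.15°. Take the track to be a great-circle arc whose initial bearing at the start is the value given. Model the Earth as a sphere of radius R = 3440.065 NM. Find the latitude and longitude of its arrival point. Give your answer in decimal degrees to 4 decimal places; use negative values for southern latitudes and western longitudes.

The arc subtends δ = 276.2/3440.065 = 0.080289 rad at the centre.
Start latitude φ₁ = -0.961226 rad; initial bearing θ = 4.592834 rad.
Destination latitude: φ₂ = arcsin( sin φ₁ cos δ + cos φ₁ sin δ cos θ ) = arcsin(-0.822730) = -55.3590°.
Then Δλ = atan2(-0.045590, 0.322227) = -0.140550 rad, from sin θ sin δ cos φ₁ over cos δ − sin φ₁ sin φ₂.
Hence λ₂ = -148.9664° + -8.0529° = -157.0193°.

latitude -55.3590°, longitude -157.0193°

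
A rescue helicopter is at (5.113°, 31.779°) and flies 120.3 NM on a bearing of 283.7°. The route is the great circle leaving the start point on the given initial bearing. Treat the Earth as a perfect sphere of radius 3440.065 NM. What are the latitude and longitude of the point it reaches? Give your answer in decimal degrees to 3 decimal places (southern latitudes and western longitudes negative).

latitude 5.584°, longitude 29.823°

Angular distance δ = d/R = 120.3 / 3440.065 = 0.034970 rad.
With φ₁ = 5.113° = 0.089239 rad and θ = 283.7° = 4.951499 rad:
Destination latitude: φ₂ = arcsin( sin φ₁ cos δ + cos φ₁ sin δ cos θ ) = arcsin(0.097313) = 5.584°.
Then Δλ = atan2(-0.033833, 0.990716) = -0.034137 rad, from sin θ sin δ cos φ₁ over cos δ − sin φ₁ sin φ₂.
λ₂ = λ₁ + Δλ = 29.823°.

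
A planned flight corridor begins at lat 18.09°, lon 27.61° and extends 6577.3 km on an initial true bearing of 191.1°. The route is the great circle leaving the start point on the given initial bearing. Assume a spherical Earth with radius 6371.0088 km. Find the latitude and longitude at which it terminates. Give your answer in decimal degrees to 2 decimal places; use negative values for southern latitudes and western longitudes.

latitude -39.91°, longitude 15.17°

The arc subtends δ = 6577.3/6371.0088 = 1.032380 rad at the centre.
Converting: φ₁ = 0.315730 rad, θ = 3.335324 rad.
sin φ₂ = sin φ₁ cos δ + cos φ₁ sin δ cos θ = (0.310511)(0.512777) + (0.950570)(0.858522)(-0.981293) = -0.641595
φ₂ = asin(-0.641595) = -0.696576 rad = -39.91°.
Δλ = atan2( sin θ sin δ cos φ₁ , cos δ − sin φ₁ sin φ₂ ) = atan2(-0.157114, 0.711999) = -0.217186 rad = -12.44°.
λ₂ = 27.61° + -12.44° = 15.17°.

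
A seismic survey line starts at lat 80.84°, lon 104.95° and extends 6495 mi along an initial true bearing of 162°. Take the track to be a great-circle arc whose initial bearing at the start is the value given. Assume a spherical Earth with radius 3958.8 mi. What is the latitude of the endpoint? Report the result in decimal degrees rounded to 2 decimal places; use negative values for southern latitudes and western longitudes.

δ = 6495/3958.8 = 1.640649 rad (94.0022°).
With φ₁ = 80.84° = 1.410924 rad and θ = 162° = 2.827433 rad:
sin φ₂ = sin φ₁ cos δ + cos φ₁ sin δ cos θ = (0.987248)(-0.069796) + (0.159192)(0.997561)(-0.951057) = -0.219937
φ₂ = asin(-0.219937) = -0.221750 rad = -12.71°.
Δλ = atan2( sin θ sin δ cos φ₁ , cos δ − sin φ₁ sin φ₂ ) = atan2(0.049073, 0.147337) = 0.321511 rad = 18.42°.
Hence λ₂ = 104.95° + 18.42° = 123.37°.

latitude -12.71°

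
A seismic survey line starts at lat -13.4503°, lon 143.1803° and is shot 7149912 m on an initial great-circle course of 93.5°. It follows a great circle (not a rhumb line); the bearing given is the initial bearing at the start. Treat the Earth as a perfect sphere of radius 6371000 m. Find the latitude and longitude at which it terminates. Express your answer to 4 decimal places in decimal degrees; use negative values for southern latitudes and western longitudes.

Central angle δ = d/R = 1.122259 rad.
Converting: φ₁ = -0.234752 rad, θ = 1.631883 rad.
Destination latitude: φ₂ = arcsin( sin φ₁ cos δ + cos φ₁ sin δ cos θ ) = arcsin(-0.154368) = -8.8802°.
Then Δλ = atan2(0.874733, 0.397742) = 1.144040 rad, from sin θ sin δ cos φ₁ over cos δ − sin φ₁ sin φ₂.
λ₂ = 143.1803° + 65.5487° = 208.7290°, normalized to (−180°, 180°] → -151.2710°.

latitude -8.8802°, longitude -151.2710°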